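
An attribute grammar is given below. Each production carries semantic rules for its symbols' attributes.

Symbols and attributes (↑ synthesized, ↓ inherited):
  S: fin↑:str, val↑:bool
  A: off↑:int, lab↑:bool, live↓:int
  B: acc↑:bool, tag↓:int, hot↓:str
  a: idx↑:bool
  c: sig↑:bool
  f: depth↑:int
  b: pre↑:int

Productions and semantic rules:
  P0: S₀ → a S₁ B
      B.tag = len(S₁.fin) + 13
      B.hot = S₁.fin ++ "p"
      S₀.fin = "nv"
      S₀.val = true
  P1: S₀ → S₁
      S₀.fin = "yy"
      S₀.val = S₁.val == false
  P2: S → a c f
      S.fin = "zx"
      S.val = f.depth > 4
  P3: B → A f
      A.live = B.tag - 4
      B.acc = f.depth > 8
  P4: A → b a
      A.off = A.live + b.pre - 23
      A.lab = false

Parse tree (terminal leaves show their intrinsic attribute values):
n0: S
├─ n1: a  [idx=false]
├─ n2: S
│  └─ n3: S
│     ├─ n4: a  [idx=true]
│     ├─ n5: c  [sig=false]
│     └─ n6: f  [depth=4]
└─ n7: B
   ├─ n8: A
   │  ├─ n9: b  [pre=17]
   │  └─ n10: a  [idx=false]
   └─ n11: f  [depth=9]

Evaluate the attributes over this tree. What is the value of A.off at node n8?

1. n1.idx = false  [terminal]
2. n4.idx = true  [terminal]
3. n5.sig = false  [terminal]
4. n6.depth = 4  [terminal]
5. n3.fin = "zx"  ["zx"]
6. n3.val = false  [f.depth > 4]
7. n2.fin = "yy"  ["yy"]
8. n2.val = true  [S₁.val == false]
9. n7.tag = 15  [len(S₁.fin) + 13]
10. n7.hot = "yyp"  [S₁.fin ++ "p"]
11. n8.live = 11  [B.tag - 4]
12. n9.pre = 17  [terminal]
13. n10.idx = false  [terminal]
14. n8.off = 5  [A.live + b.pre - 23]
15. n8.lab = false  [false]
16. n11.depth = 9  [terminal]
17. n7.acc = true  [f.depth > 8]
18. n0.fin = "nv"  ["nv"]
19. n0.val = true  [true]

5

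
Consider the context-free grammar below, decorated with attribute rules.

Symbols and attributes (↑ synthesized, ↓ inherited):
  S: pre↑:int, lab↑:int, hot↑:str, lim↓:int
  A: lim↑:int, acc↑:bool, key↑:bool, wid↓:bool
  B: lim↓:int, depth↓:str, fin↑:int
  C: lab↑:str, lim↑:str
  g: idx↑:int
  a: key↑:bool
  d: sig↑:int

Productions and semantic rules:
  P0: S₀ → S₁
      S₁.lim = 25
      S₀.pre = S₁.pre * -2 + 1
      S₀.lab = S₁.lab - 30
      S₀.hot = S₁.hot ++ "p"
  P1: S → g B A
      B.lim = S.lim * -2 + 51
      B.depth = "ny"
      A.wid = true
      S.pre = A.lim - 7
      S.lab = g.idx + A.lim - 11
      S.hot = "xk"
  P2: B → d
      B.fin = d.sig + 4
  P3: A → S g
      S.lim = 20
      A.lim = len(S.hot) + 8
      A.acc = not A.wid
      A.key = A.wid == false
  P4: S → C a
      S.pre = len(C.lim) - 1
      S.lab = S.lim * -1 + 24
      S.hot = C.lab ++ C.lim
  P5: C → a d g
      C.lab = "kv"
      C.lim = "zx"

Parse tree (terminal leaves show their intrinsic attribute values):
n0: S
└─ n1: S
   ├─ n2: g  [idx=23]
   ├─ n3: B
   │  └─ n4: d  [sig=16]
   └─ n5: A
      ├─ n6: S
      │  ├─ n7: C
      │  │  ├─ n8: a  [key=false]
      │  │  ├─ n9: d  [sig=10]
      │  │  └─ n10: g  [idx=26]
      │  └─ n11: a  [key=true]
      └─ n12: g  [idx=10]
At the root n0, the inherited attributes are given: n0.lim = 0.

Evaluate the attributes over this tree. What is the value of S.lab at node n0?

-6

1. n0.lim = 0  [given at root]
2. n1.lim = 25  [25]
3. n2.idx = 23  [terminal]
4. n3.lim = 1  [S.lim * -2 + 51]
5. n3.depth = "ny"  ["ny"]
6. n4.sig = 16  [terminal]
7. n3.fin = 20  [d.sig + 4]
8. n5.wid = true  [true]
9. n6.lim = 20  [20]
10. n8.key = false  [terminal]
11. n9.sig = 10  [terminal]
12. n10.idx = 26  [terminal]
13. n7.lab = "kv"  ["kv"]
14. n7.lim = "zx"  ["zx"]
15. n11.key = true  [terminal]
16. n6.pre = 1  [len(C.lim) - 1]
17. n6.lab = 4  [S.lim * -1 + 24]
18. n6.hot = "kvzx"  [C.lab ++ C.lim]
19. n12.idx = 10  [terminal]
20. n5.lim = 12  [len(S.hot) + 8]
21. n5.acc = false  [not A.wid]
22. n5.key = false  [A.wid == false]
23. n1.pre = 5  [A.lim - 7]
24. n1.lab = 24  [g.idx + A.lim - 11]
25. n1.hot = "xk"  ["xk"]
26. n0.pre = -9  [S₁.pre * -2 + 1]
27. n0.lab = -6  [S₁.lab - 30]
28. n0.hot = "xkp"  [S₁.hot ++ "p"]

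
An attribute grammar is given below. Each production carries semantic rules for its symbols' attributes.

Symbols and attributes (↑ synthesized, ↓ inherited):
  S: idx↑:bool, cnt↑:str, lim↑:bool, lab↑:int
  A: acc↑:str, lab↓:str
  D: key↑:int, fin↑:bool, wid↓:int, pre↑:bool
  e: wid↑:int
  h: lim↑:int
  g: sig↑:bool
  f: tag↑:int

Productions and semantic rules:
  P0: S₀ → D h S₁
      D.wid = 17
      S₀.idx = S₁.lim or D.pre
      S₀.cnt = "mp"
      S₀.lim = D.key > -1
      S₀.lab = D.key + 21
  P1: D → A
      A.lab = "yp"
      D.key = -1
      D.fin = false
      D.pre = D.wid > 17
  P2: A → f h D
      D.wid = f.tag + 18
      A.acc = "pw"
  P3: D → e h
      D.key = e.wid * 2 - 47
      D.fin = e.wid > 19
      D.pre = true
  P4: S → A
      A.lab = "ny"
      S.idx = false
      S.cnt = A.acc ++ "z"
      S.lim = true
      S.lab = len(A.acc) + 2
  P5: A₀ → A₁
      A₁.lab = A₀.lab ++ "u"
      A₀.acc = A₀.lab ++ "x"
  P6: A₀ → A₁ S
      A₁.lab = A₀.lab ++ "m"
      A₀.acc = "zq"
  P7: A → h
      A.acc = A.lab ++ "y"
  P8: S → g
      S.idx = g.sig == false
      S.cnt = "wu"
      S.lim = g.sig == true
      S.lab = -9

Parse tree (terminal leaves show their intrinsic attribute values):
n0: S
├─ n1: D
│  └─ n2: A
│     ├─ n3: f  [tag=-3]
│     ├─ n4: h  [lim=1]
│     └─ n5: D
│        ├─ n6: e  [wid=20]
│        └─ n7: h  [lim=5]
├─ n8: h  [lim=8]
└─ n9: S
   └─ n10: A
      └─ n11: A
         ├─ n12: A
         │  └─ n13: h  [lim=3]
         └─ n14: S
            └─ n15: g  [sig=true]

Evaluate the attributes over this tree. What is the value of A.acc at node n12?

"nyumy"

1. n1.wid = 17  [17]
2. n2.lab = "yp"  ["yp"]
3. n3.tag = -3  [terminal]
4. n4.lim = 1  [terminal]
5. n5.wid = 15  [f.tag + 18]
6. n6.wid = 20  [terminal]
7. n7.lim = 5  [terminal]
8. n5.key = -7  [e.wid * 2 - 47]
9. n5.fin = true  [e.wid > 19]
10. n5.pre = true  [true]
11. n2.acc = "pw"  ["pw"]
12. n1.key = -1  [-1]
13. n1.fin = false  [false]
14. n1.pre = false  [D.wid > 17]
15. n8.lim = 8  [terminal]
16. n10.lab = "ny"  ["ny"]
17. n11.lab = "nyu"  [A₀.lab ++ "u"]
18. n12.lab = "nyum"  [A₀.lab ++ "m"]
19. n13.lim = 3  [terminal]
20. n12.acc = "nyumy"  [A.lab ++ "y"]
21. n15.sig = true  [terminal]
22. n14.idx = false  [g.sig == false]
23. n14.cnt = "wu"  ["wu"]
24. n14.lim = true  [g.sig == true]
25. n14.lab = -9  [-9]
26. n11.acc = "zq"  ["zq"]
27. n10.acc = "nyx"  [A₀.lab ++ "x"]
28. n9.idx = false  [false]
29. n9.cnt = "nyxz"  [A.acc ++ "z"]
30. n9.lim = true  [true]
31. n9.lab = 5  [len(A.acc) + 2]
32. n0.idx = true  [S₁.lim or D.pre]
33. n0.cnt = "mp"  ["mp"]
34. n0.lim = false  [D.key > -1]
35. n0.lab = 20  [D.key + 21]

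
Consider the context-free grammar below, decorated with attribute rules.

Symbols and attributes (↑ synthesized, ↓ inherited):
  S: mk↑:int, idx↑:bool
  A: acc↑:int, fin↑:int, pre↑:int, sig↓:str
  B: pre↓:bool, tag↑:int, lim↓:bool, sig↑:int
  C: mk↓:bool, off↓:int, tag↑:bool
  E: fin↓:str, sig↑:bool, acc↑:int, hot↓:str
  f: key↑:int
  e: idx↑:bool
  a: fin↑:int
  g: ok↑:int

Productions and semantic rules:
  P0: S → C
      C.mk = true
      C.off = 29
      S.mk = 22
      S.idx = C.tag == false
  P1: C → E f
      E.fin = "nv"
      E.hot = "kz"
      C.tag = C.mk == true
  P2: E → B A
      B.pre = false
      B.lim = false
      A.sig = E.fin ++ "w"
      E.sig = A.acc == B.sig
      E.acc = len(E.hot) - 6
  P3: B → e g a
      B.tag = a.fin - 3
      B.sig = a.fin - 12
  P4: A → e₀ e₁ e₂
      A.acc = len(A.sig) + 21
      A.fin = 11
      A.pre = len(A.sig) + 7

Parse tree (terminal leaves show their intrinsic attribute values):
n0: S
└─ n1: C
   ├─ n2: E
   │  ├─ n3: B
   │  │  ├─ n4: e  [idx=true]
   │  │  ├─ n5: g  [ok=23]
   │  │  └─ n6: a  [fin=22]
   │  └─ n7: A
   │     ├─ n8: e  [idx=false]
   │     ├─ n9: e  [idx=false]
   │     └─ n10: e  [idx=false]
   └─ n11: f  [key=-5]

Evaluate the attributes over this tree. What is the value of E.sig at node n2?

1. n1.mk = true  [true]
2. n1.off = 29  [29]
3. n2.fin = "nv"  ["nv"]
4. n2.hot = "kz"  ["kz"]
5. n3.pre = false  [false]
6. n3.lim = false  [false]
7. n4.idx = true  [terminal]
8. n5.ok = 23  [terminal]
9. n6.fin = 22  [terminal]
10. n3.tag = 19  [a.fin - 3]
11. n3.sig = 10  [a.fin - 12]
12. n7.sig = "nvw"  [E.fin ++ "w"]
13. n8.idx = false  [terminal]
14. n9.idx = false  [terminal]
15. n10.idx = false  [terminal]
16. n7.acc = 24  [len(A.sig) + 21]
17. n7.fin = 11  [11]
18. n7.pre = 10  [len(A.sig) + 7]
19. n2.sig = false  [A.acc == B.sig]
20. n2.acc = -4  [len(E.hot) - 6]
21. n11.key = -5  [terminal]
22. n1.tag = true  [C.mk == true]
23. n0.mk = 22  [22]
24. n0.idx = false  [C.tag == false]

false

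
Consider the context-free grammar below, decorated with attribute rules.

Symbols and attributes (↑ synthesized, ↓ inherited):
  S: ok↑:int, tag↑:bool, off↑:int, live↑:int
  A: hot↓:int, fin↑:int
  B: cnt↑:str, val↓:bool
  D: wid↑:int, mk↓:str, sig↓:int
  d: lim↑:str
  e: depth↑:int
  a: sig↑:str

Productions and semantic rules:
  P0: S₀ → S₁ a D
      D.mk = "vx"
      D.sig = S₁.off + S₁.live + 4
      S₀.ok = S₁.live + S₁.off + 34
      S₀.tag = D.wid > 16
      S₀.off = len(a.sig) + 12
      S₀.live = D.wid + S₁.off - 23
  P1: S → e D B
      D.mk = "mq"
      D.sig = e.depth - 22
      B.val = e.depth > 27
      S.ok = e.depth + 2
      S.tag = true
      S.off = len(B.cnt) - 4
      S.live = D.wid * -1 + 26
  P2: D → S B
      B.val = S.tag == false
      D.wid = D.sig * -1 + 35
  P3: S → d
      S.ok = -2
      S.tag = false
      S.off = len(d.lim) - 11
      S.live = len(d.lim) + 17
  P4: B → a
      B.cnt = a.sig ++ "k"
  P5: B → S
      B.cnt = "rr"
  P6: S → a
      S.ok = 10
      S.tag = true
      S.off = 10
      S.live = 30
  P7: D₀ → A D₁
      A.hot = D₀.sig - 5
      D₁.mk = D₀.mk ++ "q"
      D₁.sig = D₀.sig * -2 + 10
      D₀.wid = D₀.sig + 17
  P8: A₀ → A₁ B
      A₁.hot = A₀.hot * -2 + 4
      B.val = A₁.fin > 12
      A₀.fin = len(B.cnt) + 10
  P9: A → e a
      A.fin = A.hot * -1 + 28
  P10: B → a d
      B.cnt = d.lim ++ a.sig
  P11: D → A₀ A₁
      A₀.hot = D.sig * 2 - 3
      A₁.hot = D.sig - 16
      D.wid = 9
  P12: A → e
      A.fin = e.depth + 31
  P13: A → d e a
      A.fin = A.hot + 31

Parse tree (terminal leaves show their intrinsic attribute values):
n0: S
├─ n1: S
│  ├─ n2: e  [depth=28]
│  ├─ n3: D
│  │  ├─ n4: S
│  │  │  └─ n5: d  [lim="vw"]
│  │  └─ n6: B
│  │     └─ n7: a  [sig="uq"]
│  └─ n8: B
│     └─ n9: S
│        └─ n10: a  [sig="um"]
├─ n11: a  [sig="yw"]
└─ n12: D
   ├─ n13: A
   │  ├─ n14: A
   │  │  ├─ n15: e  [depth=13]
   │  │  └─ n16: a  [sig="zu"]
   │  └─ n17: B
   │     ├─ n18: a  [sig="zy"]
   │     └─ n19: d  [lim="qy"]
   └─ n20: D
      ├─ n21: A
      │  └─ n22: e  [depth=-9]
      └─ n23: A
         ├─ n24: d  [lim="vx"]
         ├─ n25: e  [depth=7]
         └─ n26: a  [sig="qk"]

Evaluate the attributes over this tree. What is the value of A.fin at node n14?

1. n2.depth = 28  [terminal]
2. n3.mk = "mq"  ["mq"]
3. n3.sig = 6  [e.depth - 22]
4. n5.lim = "vw"  [terminal]
5. n4.ok = -2  [-2]
6. n4.tag = false  [false]
7. n4.off = -9  [len(d.lim) - 11]
8. n4.live = 19  [len(d.lim) + 17]
9. n6.val = true  [S.tag == false]
10. n7.sig = "uq"  [terminal]
11. n6.cnt = "uqk"  [a.sig ++ "k"]
12. n3.wid = 29  [D.sig * -1 + 35]
13. n8.val = true  [e.depth > 27]
14. n10.sig = "um"  [terminal]
15. n9.ok = 10  [10]
16. n9.tag = true  [true]
17. n9.off = 10  [10]
18. n9.live = 30  [30]
19. n8.cnt = "rr"  ["rr"]
20. n1.ok = 30  [e.depth + 2]
21. n1.tag = true  [true]
22. n1.off = -2  [len(B.cnt) - 4]
23. n1.live = -3  [D.wid * -1 + 26]
24. n11.sig = "yw"  [terminal]
25. n12.mk = "vx"  ["vx"]
26. n12.sig = -1  [S₁.off + S₁.live + 4]
27. n13.hot = -6  [D₀.sig - 5]
28. n14.hot = 16  [A₀.hot * -2 + 4]
29. n15.depth = 13  [terminal]
30. n16.sig = "zu"  [terminal]
31. n14.fin = 12  [A.hot * -1 + 28]
32. n17.val = false  [A₁.fin > 12]
33. n18.sig = "zy"  [terminal]
34. n19.lim = "qy"  [terminal]
35. n17.cnt = "qyzy"  [d.lim ++ a.sig]
36. n13.fin = 14  [len(B.cnt) + 10]
37. n20.mk = "vxq"  [D₀.mk ++ "q"]
38. n20.sig = 12  [D₀.sig * -2 + 10]
39. n21.hot = 21  [D.sig * 2 - 3]
40. n22.depth = -9  [terminal]
41. n21.fin = 22  [e.depth + 31]
42. n23.hot = -4  [D.sig - 16]
43. n24.lim = "vx"  [terminal]
44. n25.depth = 7  [terminal]
45. n26.sig = "qk"  [terminal]
46. n23.fin = 27  [A.hot + 31]
47. n20.wid = 9  [9]
48. n12.wid = 16  [D₀.sig + 17]
49. n0.ok = 29  [S₁.live + S₁.off + 34]
50. n0.tag = false  [D.wid > 16]
51. n0.off = 14  [len(a.sig) + 12]
52. n0.live = -9  [D.wid + S₁.off - 23]

12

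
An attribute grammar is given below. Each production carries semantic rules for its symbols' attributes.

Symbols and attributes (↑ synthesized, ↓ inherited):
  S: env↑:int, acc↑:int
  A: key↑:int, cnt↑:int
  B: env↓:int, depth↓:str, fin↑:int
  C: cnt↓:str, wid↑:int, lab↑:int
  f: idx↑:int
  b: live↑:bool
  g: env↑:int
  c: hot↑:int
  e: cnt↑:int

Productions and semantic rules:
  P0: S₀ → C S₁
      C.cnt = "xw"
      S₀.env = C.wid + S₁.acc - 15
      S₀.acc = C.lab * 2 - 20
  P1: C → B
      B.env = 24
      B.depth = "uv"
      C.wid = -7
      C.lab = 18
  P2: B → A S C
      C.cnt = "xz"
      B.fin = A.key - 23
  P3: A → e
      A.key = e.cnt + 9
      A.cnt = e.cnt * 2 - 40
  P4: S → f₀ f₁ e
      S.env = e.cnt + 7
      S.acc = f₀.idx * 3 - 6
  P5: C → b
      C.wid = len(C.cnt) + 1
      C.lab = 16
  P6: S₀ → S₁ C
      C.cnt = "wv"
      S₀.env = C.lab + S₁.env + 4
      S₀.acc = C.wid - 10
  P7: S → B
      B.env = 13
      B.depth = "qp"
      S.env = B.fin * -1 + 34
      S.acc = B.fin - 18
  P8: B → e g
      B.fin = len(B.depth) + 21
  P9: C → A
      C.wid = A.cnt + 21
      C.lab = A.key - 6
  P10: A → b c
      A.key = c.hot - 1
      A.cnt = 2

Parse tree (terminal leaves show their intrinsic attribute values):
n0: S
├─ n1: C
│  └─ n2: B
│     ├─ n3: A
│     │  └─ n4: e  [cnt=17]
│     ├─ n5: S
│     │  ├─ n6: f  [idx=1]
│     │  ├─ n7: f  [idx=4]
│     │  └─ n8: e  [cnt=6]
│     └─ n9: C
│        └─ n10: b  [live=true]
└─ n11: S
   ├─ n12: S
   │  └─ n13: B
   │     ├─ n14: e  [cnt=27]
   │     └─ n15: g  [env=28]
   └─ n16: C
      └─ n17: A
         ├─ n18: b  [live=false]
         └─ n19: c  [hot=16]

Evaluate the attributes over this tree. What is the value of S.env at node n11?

24

1. n1.cnt = "xw"  ["xw"]
2. n2.env = 24  [24]
3. n2.depth = "uv"  ["uv"]
4. n4.cnt = 17  [terminal]
5. n3.key = 26  [e.cnt + 9]
6. n3.cnt = -6  [e.cnt * 2 - 40]
7. n6.idx = 1  [terminal]
8. n7.idx = 4  [terminal]
9. n8.cnt = 6  [terminal]
10. n5.env = 13  [e.cnt + 7]
11. n5.acc = -3  [f₀.idx * 3 - 6]
12. n9.cnt = "xz"  ["xz"]
13. n10.live = true  [terminal]
14. n9.wid = 3  [len(C.cnt) + 1]
15. n9.lab = 16  [16]
16. n2.fin = 3  [A.key - 23]
17. n1.wid = -7  [-7]
18. n1.lab = 18  [18]
19. n13.env = 13  [13]
20. n13.depth = "qp"  ["qp"]
21. n14.cnt = 27  [terminal]
22. n15.env = 28  [terminal]
23. n13.fin = 23  [len(B.depth) + 21]
24. n12.env = 11  [B.fin * -1 + 34]
25. n12.acc = 5  [B.fin - 18]
26. n16.cnt = "wv"  ["wv"]
27. n18.live = false  [terminal]
28. n19.hot = 16  [terminal]
29. n17.key = 15  [c.hot - 1]
30. n17.cnt = 2  [2]
31. n16.wid = 23  [A.cnt + 21]
32. n16.lab = 9  [A.key - 6]
33. n11.env = 24  [C.lab + S₁.env + 4]
34. n11.acc = 13  [C.wid - 10]
35. n0.env = -9  [C.wid + S₁.acc - 15]
36. n0.acc = 16  [C.lab * 2 - 20]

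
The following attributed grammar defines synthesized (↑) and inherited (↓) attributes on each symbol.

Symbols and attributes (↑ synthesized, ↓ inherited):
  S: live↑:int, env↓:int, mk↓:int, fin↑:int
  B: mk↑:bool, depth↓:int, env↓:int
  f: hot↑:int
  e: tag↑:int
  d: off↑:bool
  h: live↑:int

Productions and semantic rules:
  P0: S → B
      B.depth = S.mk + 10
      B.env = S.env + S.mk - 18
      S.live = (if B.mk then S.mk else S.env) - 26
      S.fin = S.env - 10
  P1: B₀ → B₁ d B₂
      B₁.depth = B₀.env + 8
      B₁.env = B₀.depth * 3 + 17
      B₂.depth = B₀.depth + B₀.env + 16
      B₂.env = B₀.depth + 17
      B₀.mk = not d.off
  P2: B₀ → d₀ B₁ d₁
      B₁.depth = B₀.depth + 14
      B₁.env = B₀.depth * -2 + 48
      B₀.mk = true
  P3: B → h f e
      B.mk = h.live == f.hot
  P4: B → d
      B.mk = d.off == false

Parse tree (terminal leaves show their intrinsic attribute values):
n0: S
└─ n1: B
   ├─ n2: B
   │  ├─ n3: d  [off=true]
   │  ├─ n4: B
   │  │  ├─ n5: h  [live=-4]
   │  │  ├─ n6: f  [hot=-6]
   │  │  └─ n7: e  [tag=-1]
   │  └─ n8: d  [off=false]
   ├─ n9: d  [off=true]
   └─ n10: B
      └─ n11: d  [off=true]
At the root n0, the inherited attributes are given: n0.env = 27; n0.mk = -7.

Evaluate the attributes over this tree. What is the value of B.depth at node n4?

1. n0.env = 27  [given at root]
2. n0.mk = -7  [given at root]
3. n1.depth = 3  [S.mk + 10]
4. n1.env = 2  [S.env + S.mk - 18]
5. n2.depth = 10  [B₀.env + 8]
6. n2.env = 26  [B₀.depth * 3 + 17]
7. n3.off = true  [terminal]
8. n4.depth = 24  [B₀.depth + 14]
9. n4.env = 28  [B₀.depth * -2 + 48]
10. n5.live = -4  [terminal]
11. n6.hot = -6  [terminal]
12. n7.tag = -1  [terminal]
13. n4.mk = false  [h.live == f.hot]
14. n8.off = false  [terminal]
15. n2.mk = true  [true]
16. n9.off = true  [terminal]
17. n10.depth = 21  [B₀.depth + B₀.env + 16]
18. n10.env = 20  [B₀.depth + 17]
19. n11.off = true  [terminal]
20. n10.mk = false  [d.off == false]
21. n1.mk = false  [not d.off]
22. n0.live = 1  [(if B.mk then S.mk else S.env) - 26]
23. n0.fin = 17  [S.env - 10]

24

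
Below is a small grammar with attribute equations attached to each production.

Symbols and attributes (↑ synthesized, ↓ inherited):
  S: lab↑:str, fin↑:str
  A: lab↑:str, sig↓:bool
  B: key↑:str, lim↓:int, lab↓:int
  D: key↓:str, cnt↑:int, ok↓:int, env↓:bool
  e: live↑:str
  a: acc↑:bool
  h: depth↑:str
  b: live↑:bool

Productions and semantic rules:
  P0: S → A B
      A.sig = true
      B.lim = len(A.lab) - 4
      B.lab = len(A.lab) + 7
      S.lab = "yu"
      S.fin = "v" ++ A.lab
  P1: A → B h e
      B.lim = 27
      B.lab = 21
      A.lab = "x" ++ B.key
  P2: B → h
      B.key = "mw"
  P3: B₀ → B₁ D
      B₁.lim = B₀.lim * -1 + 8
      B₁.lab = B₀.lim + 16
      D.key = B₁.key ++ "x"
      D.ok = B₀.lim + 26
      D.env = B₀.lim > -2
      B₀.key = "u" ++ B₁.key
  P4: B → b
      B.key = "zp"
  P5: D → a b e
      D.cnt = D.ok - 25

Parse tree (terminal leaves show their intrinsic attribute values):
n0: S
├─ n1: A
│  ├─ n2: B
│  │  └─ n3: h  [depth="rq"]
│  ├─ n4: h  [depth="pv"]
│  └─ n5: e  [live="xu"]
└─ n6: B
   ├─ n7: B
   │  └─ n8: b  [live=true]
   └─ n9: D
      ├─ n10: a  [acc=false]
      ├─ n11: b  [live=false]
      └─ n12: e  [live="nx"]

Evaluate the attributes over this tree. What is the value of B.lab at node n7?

15

1. n1.sig = true  [true]
2. n2.lim = 27  [27]
3. n2.lab = 21  [21]
4. n3.depth = "rq"  [terminal]
5. n2.key = "mw"  ["mw"]
6. n4.depth = "pv"  [terminal]
7. n5.live = "xu"  [terminal]
8. n1.lab = "xmw"  ["x" ++ B.key]
9. n6.lim = -1  [len(A.lab) - 4]
10. n6.lab = 10  [len(A.lab) + 7]
11. n7.lim = 9  [B₀.lim * -1 + 8]
12. n7.lab = 15  [B₀.lim + 16]
13. n8.live = true  [terminal]
14. n7.key = "zp"  ["zp"]
15. n9.key = "zpx"  [B₁.key ++ "x"]
16. n9.ok = 25  [B₀.lim + 26]
17. n9.env = true  [B₀.lim > -2]
18. n10.acc = false  [terminal]
19. n11.live = false  [terminal]
20. n12.live = "nx"  [terminal]
21. n9.cnt = 0  [D.ok - 25]
22. n6.key = "uzp"  ["u" ++ B₁.key]
23. n0.lab = "yu"  ["yu"]
24. n0.fin = "vxmw"  ["v" ++ A.lab]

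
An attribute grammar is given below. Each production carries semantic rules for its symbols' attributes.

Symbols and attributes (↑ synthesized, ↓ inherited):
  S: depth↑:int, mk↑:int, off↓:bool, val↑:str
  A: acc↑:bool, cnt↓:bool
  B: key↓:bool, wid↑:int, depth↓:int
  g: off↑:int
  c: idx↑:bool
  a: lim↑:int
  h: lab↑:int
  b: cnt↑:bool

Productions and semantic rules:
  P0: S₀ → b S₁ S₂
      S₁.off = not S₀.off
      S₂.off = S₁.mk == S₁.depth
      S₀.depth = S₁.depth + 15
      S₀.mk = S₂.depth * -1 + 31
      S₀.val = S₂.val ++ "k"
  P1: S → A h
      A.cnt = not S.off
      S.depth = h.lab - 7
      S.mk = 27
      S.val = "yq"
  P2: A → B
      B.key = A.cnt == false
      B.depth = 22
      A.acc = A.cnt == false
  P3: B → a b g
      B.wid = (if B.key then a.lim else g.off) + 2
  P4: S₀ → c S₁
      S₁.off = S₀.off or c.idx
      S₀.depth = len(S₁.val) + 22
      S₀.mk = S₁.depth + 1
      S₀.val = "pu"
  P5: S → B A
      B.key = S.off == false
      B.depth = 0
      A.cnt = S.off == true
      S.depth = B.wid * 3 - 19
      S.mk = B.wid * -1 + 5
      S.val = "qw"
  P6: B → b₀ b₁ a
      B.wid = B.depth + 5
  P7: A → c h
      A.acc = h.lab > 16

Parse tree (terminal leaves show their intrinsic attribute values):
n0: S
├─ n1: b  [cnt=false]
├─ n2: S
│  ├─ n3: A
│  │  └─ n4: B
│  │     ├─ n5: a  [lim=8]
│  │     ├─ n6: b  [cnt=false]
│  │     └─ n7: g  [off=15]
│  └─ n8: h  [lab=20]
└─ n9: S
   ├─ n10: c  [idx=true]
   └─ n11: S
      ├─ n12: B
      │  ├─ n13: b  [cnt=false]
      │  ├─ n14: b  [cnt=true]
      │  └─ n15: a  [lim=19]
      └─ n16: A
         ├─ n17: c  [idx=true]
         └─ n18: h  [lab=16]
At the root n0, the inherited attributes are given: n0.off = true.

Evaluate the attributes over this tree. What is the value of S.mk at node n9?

1. n0.off = true  [given at root]
2. n1.cnt = false  [terminal]
3. n2.off = false  [not S₀.off]
4. n3.cnt = true  [not S.off]
5. n4.key = false  [A.cnt == false]
6. n4.depth = 22  [22]
7. n5.lim = 8  [terminal]
8. n6.cnt = false  [terminal]
9. n7.off = 15  [terminal]
10. n4.wid = 17  [(if B.key then a.lim else g.off) + 2]
11. n3.acc = false  [A.cnt == false]
12. n8.lab = 20  [terminal]
13. n2.depth = 13  [h.lab - 7]
14. n2.mk = 27  [27]
15. n2.val = "yq"  ["yq"]
16. n9.off = false  [S₁.mk == S₁.depth]
17. n10.idx = true  [terminal]
18. n11.off = true  [S₀.off or c.idx]
19. n12.key = false  [S.off == false]
20. n12.depth = 0  [0]
21. n13.cnt = false  [terminal]
22. n14.cnt = true  [terminal]
23. n15.lim = 19  [terminal]
24. n12.wid = 5  [B.depth + 5]
25. n16.cnt = true  [S.off == true]
26. n17.idx = true  [terminal]
27. n18.lab = 16  [terminal]
28. n16.acc = false  [h.lab > 16]
29. n11.depth = -4  [B.wid * 3 - 19]
30. n11.mk = 0  [B.wid * -1 + 5]
31. n11.val = "qw"  ["qw"]
32. n9.depth = 24  [len(S₁.val) + 22]
33. n9.mk = -3  [S₁.depth + 1]
34. n9.val = "pu"  ["pu"]
35. n0.depth = 28  [S₁.depth + 15]
36. n0.mk = 7  [S₂.depth * -1 + 31]
37. n0.val = "puk"  [S₂.val ++ "k"]

-3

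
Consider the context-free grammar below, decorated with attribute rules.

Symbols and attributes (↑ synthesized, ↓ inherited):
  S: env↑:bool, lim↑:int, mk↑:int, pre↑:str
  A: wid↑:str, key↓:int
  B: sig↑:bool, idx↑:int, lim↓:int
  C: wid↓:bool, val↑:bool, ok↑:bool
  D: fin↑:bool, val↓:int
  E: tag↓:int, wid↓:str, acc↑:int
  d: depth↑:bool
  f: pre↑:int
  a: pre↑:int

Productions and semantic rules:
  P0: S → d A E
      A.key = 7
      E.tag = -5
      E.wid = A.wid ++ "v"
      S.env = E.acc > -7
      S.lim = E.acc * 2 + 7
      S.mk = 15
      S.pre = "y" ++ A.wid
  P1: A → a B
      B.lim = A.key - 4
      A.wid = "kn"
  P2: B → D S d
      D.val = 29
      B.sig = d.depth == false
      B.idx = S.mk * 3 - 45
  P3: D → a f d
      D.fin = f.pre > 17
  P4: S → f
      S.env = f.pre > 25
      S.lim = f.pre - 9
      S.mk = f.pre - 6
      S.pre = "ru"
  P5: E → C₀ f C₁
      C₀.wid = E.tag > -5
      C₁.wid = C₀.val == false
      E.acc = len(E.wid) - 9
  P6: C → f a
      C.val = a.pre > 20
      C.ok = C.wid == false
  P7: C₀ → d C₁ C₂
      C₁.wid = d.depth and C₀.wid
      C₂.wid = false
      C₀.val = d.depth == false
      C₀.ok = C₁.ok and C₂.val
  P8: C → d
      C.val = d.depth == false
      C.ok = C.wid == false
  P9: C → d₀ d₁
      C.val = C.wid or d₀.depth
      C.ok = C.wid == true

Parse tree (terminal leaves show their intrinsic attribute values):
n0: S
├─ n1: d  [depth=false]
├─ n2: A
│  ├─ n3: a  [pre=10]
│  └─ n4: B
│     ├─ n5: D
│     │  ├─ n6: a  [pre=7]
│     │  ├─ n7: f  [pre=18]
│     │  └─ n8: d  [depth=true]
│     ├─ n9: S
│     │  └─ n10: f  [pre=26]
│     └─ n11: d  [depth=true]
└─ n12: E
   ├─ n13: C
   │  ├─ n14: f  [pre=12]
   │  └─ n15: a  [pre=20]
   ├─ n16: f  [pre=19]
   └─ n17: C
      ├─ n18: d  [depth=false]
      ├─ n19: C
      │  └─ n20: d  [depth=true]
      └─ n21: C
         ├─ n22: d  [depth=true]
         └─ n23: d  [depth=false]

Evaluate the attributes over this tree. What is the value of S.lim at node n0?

1. n1.depth = false  [terminal]
2. n2.key = 7  [7]
3. n3.pre = 10  [terminal]
4. n4.lim = 3  [A.key - 4]
5. n5.val = 29  [29]
6. n6.pre = 7  [terminal]
7. n7.pre = 18  [terminal]
8. n8.depth = true  [terminal]
9. n5.fin = true  [f.pre > 17]
10. n10.pre = 26  [terminal]
11. n9.env = true  [f.pre > 25]
12. n9.lim = 17  [f.pre - 9]
13. n9.mk = 20  [f.pre - 6]
14. n9.pre = "ru"  ["ru"]
15. n11.depth = true  [terminal]
16. n4.sig = false  [d.depth == false]
17. n4.idx = 15  [S.mk * 3 - 45]
18. n2.wid = "kn"  ["kn"]
19. n12.tag = -5  [-5]
20. n12.wid = "knv"  [A.wid ++ "v"]
21. n13.wid = false  [E.tag > -5]
22. n14.pre = 12  [terminal]
23. n15.pre = 20  [terminal]
24. n13.val = false  [a.pre > 20]
25. n13.ok = true  [C.wid == false]
26. n16.pre = 19  [terminal]
27. n17.wid = true  [C₀.val == false]
28. n18.depth = false  [terminal]
29. n19.wid = false  [d.depth and C₀.wid]
30. n20.depth = true  [terminal]
31. n19.val = false  [d.depth == false]
32. n19.ok = true  [C.wid == false]
33. n21.wid = false  [false]
34. n22.depth = true  [terminal]
35. n23.depth = false  [terminal]
36. n21.val = true  [C.wid or d₀.depth]
37. n21.ok = false  [C.wid == true]
38. n17.val = true  [d.depth == false]
39. n17.ok = true  [C₁.ok and C₂.val]
40. n12.acc = -6  [len(E.wid) - 9]
41. n0.env = true  [E.acc > -7]
42. n0.lim = -5  [E.acc * 2 + 7]
43. n0.mk = 15  [15]
44. n0.pre = "ykn"  ["y" ++ A.wid]

-5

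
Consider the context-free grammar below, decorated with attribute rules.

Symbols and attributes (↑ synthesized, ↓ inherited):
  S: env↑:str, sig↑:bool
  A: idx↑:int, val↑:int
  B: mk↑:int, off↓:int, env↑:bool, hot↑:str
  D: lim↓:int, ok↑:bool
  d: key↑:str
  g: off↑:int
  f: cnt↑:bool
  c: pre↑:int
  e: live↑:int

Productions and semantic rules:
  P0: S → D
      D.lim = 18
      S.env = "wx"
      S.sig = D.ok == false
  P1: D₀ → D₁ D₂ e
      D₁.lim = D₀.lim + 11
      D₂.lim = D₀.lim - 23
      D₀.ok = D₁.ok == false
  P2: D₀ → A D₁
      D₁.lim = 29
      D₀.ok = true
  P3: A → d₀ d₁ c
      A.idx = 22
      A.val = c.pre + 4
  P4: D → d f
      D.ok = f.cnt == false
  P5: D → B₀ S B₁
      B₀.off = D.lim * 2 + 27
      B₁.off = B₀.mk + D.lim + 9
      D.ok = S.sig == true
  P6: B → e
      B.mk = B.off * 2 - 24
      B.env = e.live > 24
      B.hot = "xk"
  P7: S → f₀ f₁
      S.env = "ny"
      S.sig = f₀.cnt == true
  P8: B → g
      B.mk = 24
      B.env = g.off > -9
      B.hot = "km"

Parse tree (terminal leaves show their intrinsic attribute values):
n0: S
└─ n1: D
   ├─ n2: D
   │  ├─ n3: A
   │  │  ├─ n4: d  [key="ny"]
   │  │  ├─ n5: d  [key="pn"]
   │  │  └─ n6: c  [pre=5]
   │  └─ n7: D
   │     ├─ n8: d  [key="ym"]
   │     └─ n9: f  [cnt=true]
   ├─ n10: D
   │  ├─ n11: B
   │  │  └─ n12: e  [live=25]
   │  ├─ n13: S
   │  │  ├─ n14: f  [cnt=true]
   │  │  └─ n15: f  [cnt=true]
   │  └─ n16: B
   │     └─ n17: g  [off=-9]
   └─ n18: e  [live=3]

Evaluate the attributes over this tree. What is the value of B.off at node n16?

14

1. n1.lim = 18  [18]
2. n2.lim = 29  [D₀.lim + 11]
3. n4.key = "ny"  [terminal]
4. n5.key = "pn"  [terminal]
5. n6.pre = 5  [terminal]
6. n3.idx = 22  [22]
7. n3.val = 9  [c.pre + 4]
8. n7.lim = 29  [29]
9. n8.key = "ym"  [terminal]
10. n9.cnt = true  [terminal]
11. n7.ok = false  [f.cnt == false]
12. n2.ok = true  [true]
13. n10.lim = -5  [D₀.lim - 23]
14. n11.off = 17  [D.lim * 2 + 27]
15. n12.live = 25  [terminal]
16. n11.mk = 10  [B.off * 2 - 24]
17. n11.env = true  [e.live > 24]
18. n11.hot = "xk"  ["xk"]
19. n14.cnt = true  [terminal]
20. n15.cnt = true  [terminal]
21. n13.env = "ny"  ["ny"]
22. n13.sig = true  [f₀.cnt == true]
23. n16.off = 14  [B₀.mk + D.lim + 9]
24. n17.off = -9  [terminal]
25. n16.mk = 24  [24]
26. n16.env = false  [g.off > -9]
27. n16.hot = "km"  ["km"]
28. n10.ok = true  [S.sig == true]
29. n18.live = 3  [terminal]
30. n1.ok = false  [D₁.ok == false]
31. n0.env = "wx"  ["wx"]
32. n0.sig = true  [D.ok == false]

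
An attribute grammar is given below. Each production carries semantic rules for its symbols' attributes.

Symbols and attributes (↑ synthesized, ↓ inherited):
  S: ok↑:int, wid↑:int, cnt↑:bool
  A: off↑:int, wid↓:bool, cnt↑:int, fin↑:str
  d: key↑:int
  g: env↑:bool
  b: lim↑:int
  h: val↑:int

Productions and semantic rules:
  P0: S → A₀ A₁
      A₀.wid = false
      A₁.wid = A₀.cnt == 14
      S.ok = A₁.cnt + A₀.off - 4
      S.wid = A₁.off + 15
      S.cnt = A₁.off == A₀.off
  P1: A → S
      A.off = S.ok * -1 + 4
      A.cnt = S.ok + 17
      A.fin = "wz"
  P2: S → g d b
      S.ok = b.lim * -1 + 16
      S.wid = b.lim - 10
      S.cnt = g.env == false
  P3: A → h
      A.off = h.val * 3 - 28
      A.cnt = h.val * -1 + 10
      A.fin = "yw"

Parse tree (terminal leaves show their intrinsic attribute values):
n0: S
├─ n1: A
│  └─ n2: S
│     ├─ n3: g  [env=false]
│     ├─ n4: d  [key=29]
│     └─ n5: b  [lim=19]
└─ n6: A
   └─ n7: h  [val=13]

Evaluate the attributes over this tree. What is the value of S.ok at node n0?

1. n1.wid = false  [false]
2. n3.env = false  [terminal]
3. n4.key = 29  [terminal]
4. n5.lim = 19  [terminal]
5. n2.ok = -3  [b.lim * -1 + 16]
6. n2.wid = 9  [b.lim - 10]
7. n2.cnt = true  [g.env == false]
8. n1.off = 7  [S.ok * -1 + 4]
9. n1.cnt = 14  [S.ok + 17]
10. n1.fin = "wz"  ["wz"]
11. n6.wid = true  [A₀.cnt == 14]
12. n7.val = 13  [terminal]
13. n6.off = 11  [h.val * 3 - 28]
14. n6.cnt = -3  [h.val * -1 + 10]
15. n6.fin = "yw"  ["yw"]
16. n0.ok = 0  [A₁.cnt + A₀.off - 4]
17. n0.wid = 26  [A₁.off + 15]
18. n0.cnt = false  [A₁.off == A₀.off]

0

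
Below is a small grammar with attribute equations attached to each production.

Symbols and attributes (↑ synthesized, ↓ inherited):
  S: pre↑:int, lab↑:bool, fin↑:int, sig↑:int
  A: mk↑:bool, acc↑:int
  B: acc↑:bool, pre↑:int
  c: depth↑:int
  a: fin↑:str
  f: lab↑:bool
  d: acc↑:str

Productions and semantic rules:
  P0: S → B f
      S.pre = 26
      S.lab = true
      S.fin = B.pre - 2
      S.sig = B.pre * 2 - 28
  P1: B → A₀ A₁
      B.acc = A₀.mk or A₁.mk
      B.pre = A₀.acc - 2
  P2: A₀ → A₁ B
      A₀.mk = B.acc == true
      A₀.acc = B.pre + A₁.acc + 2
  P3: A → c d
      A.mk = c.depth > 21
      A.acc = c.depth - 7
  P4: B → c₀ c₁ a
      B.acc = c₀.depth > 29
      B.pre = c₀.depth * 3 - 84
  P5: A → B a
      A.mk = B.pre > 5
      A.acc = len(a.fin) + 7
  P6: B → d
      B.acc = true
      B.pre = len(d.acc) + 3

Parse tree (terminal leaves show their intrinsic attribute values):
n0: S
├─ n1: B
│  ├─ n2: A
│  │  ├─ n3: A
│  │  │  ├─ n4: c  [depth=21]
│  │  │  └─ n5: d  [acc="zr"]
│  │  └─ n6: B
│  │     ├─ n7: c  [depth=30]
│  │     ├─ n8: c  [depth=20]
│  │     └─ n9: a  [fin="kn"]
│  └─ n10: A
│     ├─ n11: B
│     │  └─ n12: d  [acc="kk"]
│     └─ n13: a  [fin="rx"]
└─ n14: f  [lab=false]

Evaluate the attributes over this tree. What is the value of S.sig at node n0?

12

1. n4.depth = 21  [terminal]
2. n5.acc = "zr"  [terminal]
3. n3.mk = false  [c.depth > 21]
4. n3.acc = 14  [c.depth - 7]
5. n7.depth = 30  [terminal]
6. n8.depth = 20  [terminal]
7. n9.fin = "kn"  [terminal]
8. n6.acc = true  [c₀.depth > 29]
9. n6.pre = 6  [c₀.depth * 3 - 84]
10. n2.mk = true  [B.acc == true]
11. n2.acc = 22  [B.pre + A₁.acc + 2]
12. n12.acc = "kk"  [terminal]
13. n11.acc = true  [true]
14. n11.pre = 5  [len(d.acc) + 3]
15. n13.fin = "rx"  [terminal]
16. n10.mk = false  [B.pre > 5]
17. n10.acc = 9  [len(a.fin) + 7]
18. n1.acc = true  [A₀.mk or A₁.mk]
19. n1.pre = 20  [A₀.acc - 2]
20. n14.lab = false  [terminal]
21. n0.pre = 26  [26]
22. n0.lab = true  [true]
23. n0.fin = 18  [B.pre - 2]
24. n0.sig = 12  [B.pre * 2 - 28]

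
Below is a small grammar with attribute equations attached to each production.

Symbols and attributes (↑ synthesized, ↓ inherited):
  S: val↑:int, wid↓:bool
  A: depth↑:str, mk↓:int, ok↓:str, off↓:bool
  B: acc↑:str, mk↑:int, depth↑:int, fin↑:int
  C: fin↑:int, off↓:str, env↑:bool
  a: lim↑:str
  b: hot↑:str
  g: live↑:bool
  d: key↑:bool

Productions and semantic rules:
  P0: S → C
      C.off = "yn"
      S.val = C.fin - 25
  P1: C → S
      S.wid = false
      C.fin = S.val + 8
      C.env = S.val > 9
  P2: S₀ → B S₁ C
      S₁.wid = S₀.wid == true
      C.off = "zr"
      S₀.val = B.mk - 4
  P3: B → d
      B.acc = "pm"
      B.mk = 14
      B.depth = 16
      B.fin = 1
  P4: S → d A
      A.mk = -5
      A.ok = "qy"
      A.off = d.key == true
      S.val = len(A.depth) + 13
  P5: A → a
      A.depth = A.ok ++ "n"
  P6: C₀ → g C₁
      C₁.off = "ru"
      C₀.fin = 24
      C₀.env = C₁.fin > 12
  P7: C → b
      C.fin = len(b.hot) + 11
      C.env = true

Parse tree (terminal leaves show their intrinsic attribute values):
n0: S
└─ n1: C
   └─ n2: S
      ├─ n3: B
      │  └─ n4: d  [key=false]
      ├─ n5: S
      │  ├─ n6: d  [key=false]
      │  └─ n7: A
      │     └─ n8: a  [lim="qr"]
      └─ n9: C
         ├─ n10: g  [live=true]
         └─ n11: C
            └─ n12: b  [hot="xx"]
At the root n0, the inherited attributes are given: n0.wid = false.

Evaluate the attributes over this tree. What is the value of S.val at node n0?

1. n0.wid = false  [given at root]
2. n1.off = "yn"  ["yn"]
3. n2.wid = false  [false]
4. n4.key = false  [terminal]
5. n3.acc = "pm"  ["pm"]
6. n3.mk = 14  [14]
7. n3.depth = 16  [16]
8. n3.fin = 1  [1]
9. n5.wid = false  [S₀.wid == true]
10. n6.key = false  [terminal]
11. n7.mk = -5  [-5]
12. n7.ok = "qy"  ["qy"]
13. n7.off = false  [d.key == true]
14. n8.lim = "qr"  [terminal]
15. n7.depth = "qyn"  [A.ok ++ "n"]
16. n5.val = 16  [len(A.depth) + 13]
17. n9.off = "zr"  ["zr"]
18. n10.live = true  [terminal]
19. n11.off = "ru"  ["ru"]
20. n12.hot = "xx"  [terminal]
21. n11.fin = 13  [len(b.hot) + 11]
22. n11.env = true  [true]
23. n9.fin = 24  [24]
24. n9.env = true  [C₁.fin > 12]
25. n2.val = 10  [B.mk - 4]
26. n1.fin = 18  [S.val + 8]
27. n1.env = true  [S.val > 9]
28. n0.val = -7  [C.fin - 25]

-7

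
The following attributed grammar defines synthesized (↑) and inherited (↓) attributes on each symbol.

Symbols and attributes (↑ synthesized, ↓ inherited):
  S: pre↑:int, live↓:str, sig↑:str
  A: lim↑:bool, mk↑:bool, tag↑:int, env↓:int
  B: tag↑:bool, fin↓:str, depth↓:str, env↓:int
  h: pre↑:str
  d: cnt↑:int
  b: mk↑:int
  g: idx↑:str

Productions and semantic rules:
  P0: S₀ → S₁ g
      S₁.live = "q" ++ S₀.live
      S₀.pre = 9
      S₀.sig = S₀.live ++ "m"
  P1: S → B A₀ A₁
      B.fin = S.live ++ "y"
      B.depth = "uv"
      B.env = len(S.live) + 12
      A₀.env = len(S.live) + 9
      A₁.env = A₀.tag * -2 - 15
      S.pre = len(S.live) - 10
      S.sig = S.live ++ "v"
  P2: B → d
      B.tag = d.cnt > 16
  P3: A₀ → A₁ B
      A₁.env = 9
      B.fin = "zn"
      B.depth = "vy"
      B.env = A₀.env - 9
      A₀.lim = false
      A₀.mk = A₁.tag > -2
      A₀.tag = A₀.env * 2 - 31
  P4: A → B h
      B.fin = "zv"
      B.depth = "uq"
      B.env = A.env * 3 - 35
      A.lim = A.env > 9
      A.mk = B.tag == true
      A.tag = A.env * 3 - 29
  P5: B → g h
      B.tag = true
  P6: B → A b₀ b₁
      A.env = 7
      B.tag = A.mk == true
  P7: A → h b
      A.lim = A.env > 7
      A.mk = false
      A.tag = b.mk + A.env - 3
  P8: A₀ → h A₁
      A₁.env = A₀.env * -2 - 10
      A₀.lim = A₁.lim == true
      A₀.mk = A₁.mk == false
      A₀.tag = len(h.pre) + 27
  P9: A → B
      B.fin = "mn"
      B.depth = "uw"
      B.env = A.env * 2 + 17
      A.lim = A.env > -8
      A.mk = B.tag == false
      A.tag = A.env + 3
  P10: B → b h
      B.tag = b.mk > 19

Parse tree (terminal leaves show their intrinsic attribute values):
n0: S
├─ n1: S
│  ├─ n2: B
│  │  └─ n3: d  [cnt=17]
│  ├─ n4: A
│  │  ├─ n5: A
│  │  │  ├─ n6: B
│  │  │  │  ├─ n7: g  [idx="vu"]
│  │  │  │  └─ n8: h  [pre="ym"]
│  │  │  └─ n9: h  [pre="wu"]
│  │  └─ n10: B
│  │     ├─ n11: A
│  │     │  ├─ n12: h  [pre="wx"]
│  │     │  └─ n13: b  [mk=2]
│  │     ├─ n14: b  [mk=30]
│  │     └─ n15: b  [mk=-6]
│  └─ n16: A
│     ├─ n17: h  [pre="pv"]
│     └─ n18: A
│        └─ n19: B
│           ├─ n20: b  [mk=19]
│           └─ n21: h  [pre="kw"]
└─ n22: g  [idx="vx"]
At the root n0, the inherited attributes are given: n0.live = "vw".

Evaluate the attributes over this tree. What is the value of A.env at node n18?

-8

1. n0.live = "vw"  [given at root]
2. n1.live = "qvw"  ["q" ++ S₀.live]
3. n2.fin = "qvwy"  [S.live ++ "y"]
4. n2.depth = "uv"  ["uv"]
5. n2.env = 15  [len(S.live) + 12]
6. n3.cnt = 17  [terminal]
7. n2.tag = true  [d.cnt > 16]
8. n4.env = 12  [len(S.live) + 9]
9. n5.env = 9  [9]
10. n6.fin = "zv"  ["zv"]
11. n6.depth = "uq"  ["uq"]
12. n6.env = -8  [A.env * 3 - 35]
13. n7.idx = "vu"  [terminal]
14. n8.pre = "ym"  [terminal]
15. n6.tag = true  [true]
16. n9.pre = "wu"  [terminal]
17. n5.lim = false  [A.env > 9]
18. n5.mk = true  [B.tag == true]
19. n5.tag = -2  [A.env * 3 - 29]
20. n10.fin = "zn"  ["zn"]
21. n10.depth = "vy"  ["vy"]
22. n10.env = 3  [A₀.env - 9]
23. n11.env = 7  [7]
24. n12.pre = "wx"  [terminal]
25. n13.mk = 2  [terminal]
26. n11.lim = false  [A.env > 7]
27. n11.mk = false  [false]
28. n11.tag = 6  [b.mk + A.env - 3]
29. n14.mk = 30  [terminal]
30. n15.mk = -6  [terminal]
31. n10.tag = false  [A.mk == true]
32. n4.lim = false  [false]
33. n4.mk = false  [A₁.tag > -2]
34. n4.tag = -7  [A₀.env * 2 - 31]
35. n16.env = -1  [A₀.tag * -2 - 15]
36. n17.pre = "pv"  [terminal]
37. n18.env = -8  [A₀.env * -2 - 10]
38. n19.fin = "mn"  ["mn"]
39. n19.depth = "uw"  ["uw"]
40. n19.env = 1  [A.env * 2 + 17]
41. n20.mk = 19  [terminal]
42. n21.pre = "kw"  [terminal]
43. n19.tag = false  [b.mk > 19]
44. n18.lim = false  [A.env > -8]
45. n18.mk = true  [B.tag == false]
46. n18.tag = -5  [A.env + 3]
47. n16.lim = false  [A₁.lim == true]
48. n16.mk = false  [A₁.mk == false]
49. n16.tag = 29  [len(h.pre) + 27]
50. n1.pre = -7  [len(S.live) - 10]
51. n1.sig = "qvwv"  [S.live ++ "v"]
52. n22.idx = "vx"  [terminal]
53. n0.pre = 9  [9]
54. n0.sig = "vwm"  [S₀.live ++ "m"]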